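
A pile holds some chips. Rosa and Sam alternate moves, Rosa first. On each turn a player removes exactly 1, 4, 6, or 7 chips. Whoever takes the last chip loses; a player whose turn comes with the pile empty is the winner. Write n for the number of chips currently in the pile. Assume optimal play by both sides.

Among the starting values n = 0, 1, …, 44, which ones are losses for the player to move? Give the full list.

1, 3, 6, 11, 14, 16, 19, 24, 27, 29, 32, 37, 40, 42

Classify positions by backward induction: terminal positions (no move available) are W. From any other position, the mover wins iff some move reaches an L.
n=0: no move; the opponent has just taken the last chip and therefore loses → W
n=1: L (sole option 0(W) is W)
n=2: W (go to 1, an L position)
n=3: L (sole option 2(W) is W)
n=4: W (go to 3, an L position)
n=5: W (go to 1, an L position)
n=6: L (options 5(W), 2(W), 0(W) are all W)
n=7: W (go to 6, an L position)
n=8: W (go to 1, an L position)
n=9: W (go to 3, an L position)
n=10: W (go to 6, an L position)
n=11: L (options 10(W), 7(W), 5(W), 4(W) are all W)
n=12: W (go to 11, an L position)
n=13: W (go to 6, an L position)
n=14: L (options 13(W), 10(W), 8(W), 7(W) are all W)
n=15: W (go to 14, an L position)
n=16: L (options 15(W), 12(W), 10(W), 9(W) are all W)
n=17: W (go to 16, an L position)
n=18: W (go to 14, an L position)
n=19: L (options 18(W), 15(W), 13(W), 12(W) are all W)
n=20: W (go to 19, an L position)
n=21: W (go to 14, an L position)
n=22: W (go to 16, an L position)
n=23: W (go to 19, an L position)
n=24: L (options 23(W), 20(W), 18(W), 17(W) are all W)
n=25: W (go to 24, an L position)
n=26: W (go to 19, an L position)
n=27: L (options 26(W), 23(W), 21(W), 20(W) are all W)
n=28: W (go to 27, an L position)
n=29: L (options 28(W), 25(W), 23(W), 22(W) are all W)
n=30: W (go to 29, an L position)
n=31: W (go to 27, an L position)
n=32: L (options 31(W), 28(W), 26(W), 25(W) are all W)
n=33: W (go to 32, an L position)
n=34: W (go to 27, an L position)
n=35: W (go to 29, an L position)
n=36: W (go to 32, an L position)
n=37: L (options 36(W), 33(W), 31(W), 30(W) are all W)
n=38: W (go to 37, an L position)
n=39: W (go to 32, an L position)
n=40: L (options 39(W), 36(W), 34(W), 33(W) are all W)
n=41: W (go to 40, an L position)
n=42: L (options 41(W), 38(W), 36(W), 35(W) are all W)
n=43: W (go to 42, an L position)
n=44: W (go to 40, an L position)
Reading off the rows marked L gives the requested list; there are 14 such values of n.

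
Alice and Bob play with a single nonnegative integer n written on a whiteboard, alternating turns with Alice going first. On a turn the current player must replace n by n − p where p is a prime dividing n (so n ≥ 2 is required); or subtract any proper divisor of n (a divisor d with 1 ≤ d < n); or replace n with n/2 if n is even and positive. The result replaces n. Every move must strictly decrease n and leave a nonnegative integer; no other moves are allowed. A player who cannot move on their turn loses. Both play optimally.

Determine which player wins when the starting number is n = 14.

Bob wins.

Classify positions by backward induction: terminal positions (no move available) are L. From any other position, the mover wins iff some move reaches an L.
n=0: no move → L
n=1: no move → L
n=2: reaches L-position 0 → W
n=3: reaches L-position 0 → W
n=4: only reaches 2(W), 3(W), all W → L
n=5: reaches L-position 0 → W
n=6: reaches L-position 4 → W
n=7: reaches L-position 0 → W
n=8: reaches L-position 4 → W
n=9: only reaches 6(W), 8(W), all W → L
n=10: reaches L-position 9 → W
n=11: reaches L-position 0 → W
n=12: reaches L-position 9 → W
n=13: reaches L-position 0 → W
n=14: only reaches 7(W), 12(W), 13(W), all W → L
Every move from 14 reaches a W position, so the mover loses.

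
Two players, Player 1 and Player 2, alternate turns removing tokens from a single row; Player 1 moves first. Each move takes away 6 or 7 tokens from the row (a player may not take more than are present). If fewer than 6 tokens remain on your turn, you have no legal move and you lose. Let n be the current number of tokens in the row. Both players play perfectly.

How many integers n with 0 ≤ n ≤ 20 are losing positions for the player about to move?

12

Compute win/loss labels from the base case upward. A position with no move is L. Any other position is W if it can reach an L in one move, else L.
n=0: no move → L
n=1: no move → L
n=2: no move → L
n=3: no move → L
n=4: no move → L
n=5: no move → L
n=6: can move to 0, which is L ⇒ W
n=7: can move to 1, which is L ⇒ W
n=8: can move to 2, which is L ⇒ W
n=9: can move to 3, which is L ⇒ W
n=10: can move to 4, which is L ⇒ W
n=11: can move to 5, which is L ⇒ W
n=12: can move to 5, which is L ⇒ W
n=13: moves to 7(W), 6(W); every one is W ⇒ L
n=14: moves to 8(W), 7(W); every one is W ⇒ L
n=15: moves to 9(W), 8(W); every one is W ⇒ L
n=16: moves to 10(W), 9(W); every one is W ⇒ L
n=17: moves to 11(W), 10(W); every one is W ⇒ L
n=18: moves to 12(W), 11(W); every one is W ⇒ L
n=19: can move to 13, which is L ⇒ W
n=20: can move to 14, which is L ⇒ W
L entries with 0 ≤ n ≤ 20: n = 0, 1, 2, 3, 4, 5, 13, 14, 15, 16, 17, 18; that makes 12.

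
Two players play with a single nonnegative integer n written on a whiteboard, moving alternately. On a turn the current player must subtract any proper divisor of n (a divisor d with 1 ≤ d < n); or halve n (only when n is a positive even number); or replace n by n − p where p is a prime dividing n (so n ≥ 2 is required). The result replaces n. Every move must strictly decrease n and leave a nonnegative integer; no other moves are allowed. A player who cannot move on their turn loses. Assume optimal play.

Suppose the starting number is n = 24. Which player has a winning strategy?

The first player wins.

Work bottom-up. With no move the player to move loses. Otherwise the position is W if at least one move leads to an L position for the opponent, and L if every move leads to a W.
n=0: no move → L
n=1: no move → L
n=2: can move to 0, which is L ⇒ W
n=3: can move to 0, which is L ⇒ W
n=4: moves to 2(W), 3(W); every one is W ⇒ L
n=5: can move to 0, which is L ⇒ W
n=6: can move to 4, which is L ⇒ W
n=7: can move to 0, which is L ⇒ W
n=8: can move to 4, which is L ⇒ W
n=9: moves to 6(W), 8(W); every one is W ⇒ L
n=10: can move to 9, which is L ⇒ W
n=11: can move to 0, which is L ⇒ W
n=12: can move to 9, which is L ⇒ W
n=13: can move to 0, which is L ⇒ W
n=14: moves to 7(W), 12(W), 13(W); every one is W ⇒ L
n=15: can move to 14, which is L ⇒ W
n=16: can move to 14, which is L ⇒ W
n=17: can move to 0, which is L ⇒ W
n=18: can move to 9, which is L ⇒ W
n=19: can move to 0, which is L ⇒ W
n=20: moves to 10(W), 15(W), 16(W), 18(W), 19(W); every one is W ⇒ L
n=21: can move to 14, which is L ⇒ W
n=22: can move to 20, which is L ⇒ W
n=23: can move to 0, which is L ⇒ W
n=24: can move to 20, which is L ⇒ W
From 24 the player to move can move to 20, reaching an L position.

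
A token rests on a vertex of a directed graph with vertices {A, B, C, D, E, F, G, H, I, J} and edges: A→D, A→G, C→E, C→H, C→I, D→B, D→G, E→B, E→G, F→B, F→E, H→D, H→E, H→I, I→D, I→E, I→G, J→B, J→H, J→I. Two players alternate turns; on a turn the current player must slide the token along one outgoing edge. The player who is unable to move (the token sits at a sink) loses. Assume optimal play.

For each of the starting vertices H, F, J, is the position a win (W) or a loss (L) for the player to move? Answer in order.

Work bottom-up. With no move the player to move loses. Otherwise the position is W if at least one move leads to an L position for the opponent, and L if every move leads to a W.
Every edge goes from a vertex to one that appears earlier in the order B, G, D, E, I, H, J, F, A, C, so processing vertices in that order labels each vertex after all of its successors.
B: no outgoing edge → L
G: no outgoing edge → L
D: →G(L), so W
E: →G(L), so W
I: →G(L), so W
H: →I(W), E(W), D(W) — all W, so L
J: →H(L), so W
F: →B(L), so W
A: →G(L), so W
C: →H(L), so W

H: L, F: W, J: W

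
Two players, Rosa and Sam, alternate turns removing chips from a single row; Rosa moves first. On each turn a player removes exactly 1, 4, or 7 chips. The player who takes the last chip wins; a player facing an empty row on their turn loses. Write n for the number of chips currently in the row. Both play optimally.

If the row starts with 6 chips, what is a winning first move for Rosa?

Remove 1, leaving 5.

Build the W/L table. Terminal = L. A non-terminal position is W if it has a move to some L; otherwise it is L.
n=0: no move → L
n=1: reaches L-position 0 → W
n=2: only reaches 1(W), which is W → L
n=3: reaches L-position 2 → W
n=4: reaches L-position 0 → W
n=5: only reaches 4(W), 1(W), all W → L
n=6: reaches L-position 5 → W
From 6, the L positions reachable in one move are: 5, 2. Any move reaching one of these is winning.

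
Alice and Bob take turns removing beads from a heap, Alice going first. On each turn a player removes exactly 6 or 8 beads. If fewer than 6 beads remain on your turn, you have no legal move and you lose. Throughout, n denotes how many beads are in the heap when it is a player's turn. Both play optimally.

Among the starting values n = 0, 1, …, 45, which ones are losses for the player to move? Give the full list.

Work bottom-up. With no move the player to move loses. Otherwise the position is W if at least one move leads to an L position for the opponent, and L if every move leads to a W.
n=0: no move → L
n=1: no move → L
n=2: no move → L
n=3: no move → L
n=4: no move → L
n=5: no move → L
n=6: can move to 0, which is L ⇒ W
n=7: can move to 1, which is L ⇒ W
n=8: can move to 2, which is L ⇒ W
n=9: can move to 3, which is L ⇒ W
n=10: can move to 4, which is L ⇒ W
n=11: can move to 5, which is L ⇒ W
n=12: can move to 4, which is L ⇒ W
n=13: can move to 5, which is L ⇒ W
n=14: moves to 8(W), 6(W); every one is W ⇒ L
n=15: moves to 9(W), 7(W); every one is W ⇒ L
n=16: moves to 10(W), 8(W); every one is W ⇒ L
n=17: moves to 11(W), 9(W); every one is W ⇒ L
n=18: moves to 12(W), 10(W); every one is W ⇒ L
n=19: moves to 13(W), 11(W); every one is W ⇒ L
n=20: can move to 14, which is L ⇒ W
n=21: can move to 15, which is L ⇒ W
n=22: can move to 16, which is L ⇒ W
n=23: can move to 17, which is L ⇒ W
n=24: can move to 18, which is L ⇒ W
n=25: can move to 19, which is L ⇒ W
n=26: can move to 18, which is L ⇒ W
n=27: can move to 19, which is L ⇒ W
n=28: moves to 22(W), 20(W); every one is W ⇒ L
n=29: moves to 23(W), 21(W); every one is W ⇒ L
n=30: moves to 24(W), 22(W); every one is W ⇒ L
n=31: moves to 25(W), 23(W); every one is W ⇒ L
n=32: moves to 26(W), 24(W); every one is W ⇒ L
n=33: moves to 27(W), 25(W); every one is W ⇒ L
n=34: can move to 28, which is L ⇒ W
n=35: can move to 29, which is L ⇒ W
n=36: can move to 30, which is L ⇒ W
n=37: can move to 31, which is L ⇒ W
n=38: can move to 32, which is L ⇒ W
n=39: can move to 33, which is L ⇒ W
n=40: can move to 32, which is L ⇒ W
n=41: can move to 33, which is L ⇒ W
n=42: moves to 36(W), 34(W); every one is W ⇒ L
n=43: moves to 37(W), 35(W); every one is W ⇒ L
n=44: moves to 38(W), 36(W); every one is W ⇒ L
n=45: moves to 39(W), 37(W); every one is W ⇒ L
The losing starting values of n are exactly the entries labelled L in this table (22 of them).

0, 1, 2, 3, 4, 5, 14, 15, 16, 17, 18, 19, 28, 29, 30, 31, 32, 33, 42, 43, 44, 45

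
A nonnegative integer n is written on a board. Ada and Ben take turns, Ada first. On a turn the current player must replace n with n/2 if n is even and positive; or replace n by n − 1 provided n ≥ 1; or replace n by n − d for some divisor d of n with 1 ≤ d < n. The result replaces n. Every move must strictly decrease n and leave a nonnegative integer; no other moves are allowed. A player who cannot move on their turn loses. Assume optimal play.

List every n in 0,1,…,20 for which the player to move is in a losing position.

0, 2, 5, 7, 9, 11, 13, 15, 17, 19

Classify positions by backward induction: terminal positions (no move available) are L. From any other position, the mover wins iff some move reaches an L.
n=0: no move → L
n=1: →0(L), so W
n=2: →1(W) only, which is W, so L
n=3: →2(L), so W
n=4: →2(L), so W
n=5: →4(W) only, which is W, so L
n=6: →5(L), so W
n=7: →6(W) only, which is W, so L
n=8: →7(L), so W
n=9: →6(W), 8(W) — all W, so L
n=10: →5(L), so W
n=11: →10(W) only, which is W, so L
n=12: →9(L), so W
n=13: →12(W) only, which is W, so L
n=14: →7(L), so W
n=15: →10(W), 12(W), 14(W) — all W, so L
n=16: →15(L), so W
n=17: →16(W) only, which is W, so L
n=18: →9(L), so W
n=19: →18(W) only, which is W, so L
n=20: →15(L), so W
Reading off the rows marked L gives the requested list; there are 10 such values of n.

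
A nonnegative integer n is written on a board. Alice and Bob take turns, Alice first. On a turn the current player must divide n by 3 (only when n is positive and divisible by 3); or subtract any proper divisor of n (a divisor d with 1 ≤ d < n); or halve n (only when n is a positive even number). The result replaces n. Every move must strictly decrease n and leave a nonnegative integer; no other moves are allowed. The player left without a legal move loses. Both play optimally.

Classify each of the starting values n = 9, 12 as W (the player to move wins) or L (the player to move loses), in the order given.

Work bottom-up. With no move the player to move loses. Otherwise the position is W if at least one move leads to an L position for the opponent, and L if every move leads to a W.
n=0: no move → L
n=1: no move → L
n=2: can move to 1, which is L ⇒ W
n=3: can move to 1, which is L ⇒ W
n=4: moves to 2(W), 3(W); every one is W ⇒ L
n=5: can move to 4, which is L ⇒ W
n=6: can move to 4, which is L ⇒ W
n=7: the only move is to 6(W), a W ⇒ L
n=8: can move to 4, which is L ⇒ W
n=9: moves to 3(W), 6(W), 8(W); every one is W ⇒ L
n=10: can move to 9, which is L ⇒ W
n=11: the only move is to 10(W), a W ⇒ L
n=12: can move to 4, which is L ⇒ W

9: L, 12: W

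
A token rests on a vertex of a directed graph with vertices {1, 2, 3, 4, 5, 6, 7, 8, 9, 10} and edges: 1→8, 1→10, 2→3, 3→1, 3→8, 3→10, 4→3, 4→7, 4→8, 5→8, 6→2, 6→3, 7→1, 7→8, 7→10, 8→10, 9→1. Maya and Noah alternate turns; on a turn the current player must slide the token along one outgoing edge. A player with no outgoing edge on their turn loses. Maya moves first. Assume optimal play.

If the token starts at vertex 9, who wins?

Noah wins.

Use the standard recursion: the mover loses at a terminal position; elsewhere, the mover wins exactly when some move hands the opponent an L position.
Every edge goes from a vertex to one that appears earlier in the order 10, 8, 1, 3, 9, 7, 2, 5, 4, 6, so processing vertices in that order labels each vertex after all of its successors.
10: no outgoing edge → L
8: reaches L-position 10 → W
1: reaches L-position 10 → W
3: reaches L-position 10 → W
9: only reaches 1(W), which is W → L
7: reaches L-position 10 → W
2: only reaches 3(W), which is W → L
5: only reaches 8(W), which is W → L
4: only reaches 7(W), 3(W), 8(W), all W → L
6: reaches L-position 2 → W
The starting position 9 is L: whatever Maya does, the opponent receives a W position.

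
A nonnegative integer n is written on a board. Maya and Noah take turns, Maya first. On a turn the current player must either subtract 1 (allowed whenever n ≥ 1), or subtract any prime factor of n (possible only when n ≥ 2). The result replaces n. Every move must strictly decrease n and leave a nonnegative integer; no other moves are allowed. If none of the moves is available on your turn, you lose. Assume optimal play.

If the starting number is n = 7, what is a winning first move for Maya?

Move to 0.

Compute win/loss labels from the base case upward. A position with no move is L. Any other position is W if it can reach an L in one move, else L.
n=0: no move → L
n=1: W (go to 0, an L position)
n=2: W (go to 0, an L position)
n=3: W (go to 0, an L position)
n=4: L (options 2(W), 3(W) are all W)
n=5: W (go to 0, an L position)
n=6: W (go to 4, an L position)
n=7: W (go to 0, an L position)
From 7, the L positions reachable in one move are: 0.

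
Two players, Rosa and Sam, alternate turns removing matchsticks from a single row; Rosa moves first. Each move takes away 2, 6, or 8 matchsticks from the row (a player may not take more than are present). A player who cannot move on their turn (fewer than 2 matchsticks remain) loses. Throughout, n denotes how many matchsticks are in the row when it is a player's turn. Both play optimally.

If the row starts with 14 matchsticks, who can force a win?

Work bottom-up. With no move the player to move loses. Otherwise the position is W if at least one move leads to an L position for the opponent, and L if every move leads to a W.
n=0: no move → L
n=1: no move → L
n=2: W (go to 0, an L position)
n=3: W (go to 1, an L position)
n=4: L (sole option 2(W) is W)
n=5: L (sole option 3(W) is W)
n=6: W (go to 4, an L position)
n=7: W (go to 5, an L position)
n=8: W (go to 0, an L position)
n=9: W (go to 1, an L position)
n=10: W (go to 4, an L position)
n=11: W (go to 5, an L position)
n=12: W (go to 4, an L position)
n=13: W (go to 5, an L position)
n=14: L (options 12(W), 8(W), 6(W) are all W)
The starting position 14 is L: whatever Rosa does, the opponent receives a W position.

Sam wins.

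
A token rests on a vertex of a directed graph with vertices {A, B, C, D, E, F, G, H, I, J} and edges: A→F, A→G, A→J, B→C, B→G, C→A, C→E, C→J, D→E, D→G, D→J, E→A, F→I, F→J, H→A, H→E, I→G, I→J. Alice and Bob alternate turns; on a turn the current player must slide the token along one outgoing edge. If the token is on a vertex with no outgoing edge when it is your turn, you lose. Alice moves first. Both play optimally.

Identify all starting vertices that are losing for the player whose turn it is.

Positions with no move are L. A position that does have a move is losing for the player to move precisely when every available move leads to a winning position for the opponent. Fill in the labels:
Every edge goes from a vertex to one that appears earlier in the order J, G, I, F, A, E, D, C, B, H, so processing vertices in that order labels each vertex after all of its successors.
J: no outgoing edge → L
G: no outgoing edge → L
I: W (go to G, an L position)
F: W (go to J, an L position)
A: W (go to G, an L position)
E: L (sole option A(W) is W)
D: W (go to E, an L position)
C: W (go to E, an L position)
B: W (go to G, an L position)
H: W (go to E, an L position)
The losing starting vertices are exactly the entries labelled L in this table (3 of them).

E, G, J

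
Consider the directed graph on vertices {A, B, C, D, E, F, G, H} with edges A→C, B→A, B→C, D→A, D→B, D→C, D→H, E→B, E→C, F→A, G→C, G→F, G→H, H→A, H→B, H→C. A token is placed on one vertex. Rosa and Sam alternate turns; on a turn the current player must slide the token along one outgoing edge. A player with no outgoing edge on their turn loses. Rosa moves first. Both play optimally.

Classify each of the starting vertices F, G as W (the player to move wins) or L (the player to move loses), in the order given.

Build the W/L table. Terminal = L. A non-terminal position is W if it has a move to some L; otherwise it is L.
Every edge goes from a vertex to one that appears earlier in the order C, A, B, E, F, H, G, D, so processing vertices in that order labels each vertex after all of its successors.
C: no outgoing edge → L
A: can move to C, which is L ⇒ W
B: can move to C, which is L ⇒ W
E: can move to C, which is L ⇒ W
F: the only move is to A(W), a W ⇒ L
H: can move to C, which is L ⇒ W
G: can move to F, which is L ⇒ W
D: can move to C, which is L ⇒ W

F: L, G: W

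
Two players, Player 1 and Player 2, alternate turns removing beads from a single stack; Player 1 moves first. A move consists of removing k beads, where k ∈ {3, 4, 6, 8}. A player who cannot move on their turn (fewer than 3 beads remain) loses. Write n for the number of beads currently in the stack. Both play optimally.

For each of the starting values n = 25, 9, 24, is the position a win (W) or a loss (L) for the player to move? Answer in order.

Label each position W (a win for the player to move) or L (a loss). A position with no legal move is L; any other position is W exactly when some move reaches an L, and L when every move reaches a W.
n=0: no move → L
n=1: no move → L
n=2: no move → L
n=3: →0(L), so W
n=4: →1(L), so W
n=5: →2(L), so W
n=6: →2(L), so W
n=7: →1(L), so W
n=8: →2(L), so W
n=9: →1(L), so W
n=10: →2(L), so W
n=11: →8(W), 7(W), 5(W), 3(W) — all W, so L
n=12: →9(W), 8(W), 6(W), 4(W) — all W, so L
n=13: →10(W), 9(W), 7(W), 5(W) — all W, so L
n=14: →11(L), so W
n=15: →12(L), so W
n=16: →13(L), so W
n=17: →13(L), so W
n=18: →12(L), so W
n=19: →13(L), so W
n=20: →12(L), so W
n=21: →13(L), so W
n=22: →19(W), 18(W), 16(W), 14(W) — all W, so L
n=23: →20(W), 19(W), 17(W), 15(W) — all W, so L
n=24: →21(W), 20(W), 18(W), 16(W) — all W, so L
n=25: →22(L), so W

25: W, 9: W, 24: L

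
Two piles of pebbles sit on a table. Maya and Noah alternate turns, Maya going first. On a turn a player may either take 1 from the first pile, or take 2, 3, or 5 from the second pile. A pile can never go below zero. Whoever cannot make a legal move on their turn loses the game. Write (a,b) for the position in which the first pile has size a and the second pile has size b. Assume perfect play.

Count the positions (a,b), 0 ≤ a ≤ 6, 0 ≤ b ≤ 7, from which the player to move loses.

18

Build the W/L table. Terminal = L. A non-terminal position is W if it has a move to some L; otherwise it is L.
Every move lowers a or b (never raises either), so fill the grid row by row in increasing a, and left to right within a row: each cell's successors are then already labelled.
      b=0  b=1  b=2  b=3  b=4  b=5  b=6  b=7
a=0:    L    L    W    W    W    W    W    L
a=1:    W    W    L    L    W    W    W    W
a=2:    L    L    W    W    W    W    W    L
a=3:    W    W    L    L    W    W    W    W
a=4:    L    L    W    W    W    W    W    L
a=5:    W    W    L    L    W    W    W    W
a=6:    L    L    W    W    W    W    W    L
Cells with no legal move (terminal, hence L): (0,0), (0,1).
The remaining L cells, each justified by listing all of its moves:
(0,7): only reaches (0,5)(W), (0,4)(W), (0,2)(W), all W → L
(1,2): only reaches (0,2)(W), (1,0)(W), all W → L
(1,3): only reaches (0,3)(W), (1,1)(W), (1,0)(W), all W → L
(2,0): only reaches (1,0)(W), which is W → L
(2,1): only reaches (1,1)(W), which is W → L
(2,7): only reaches (1,7)(W), (2,5)(W), (2,4)(W), (2,2)(W), all W → L
(3,2): only reaches (2,2)(W), (3,0)(W), all W → L
(3,3): only reaches (2,3)(W), (3,1)(W), (3,0)(W), all W → L
(4,0): only reaches (3,0)(W), which is W → L
(4,1): only reaches (3,1)(W), which is W → L
(4,7): only reaches (3,7)(W), (4,5)(W), (4,4)(W), (4,2)(W), all W → L
(5,2): only reaches (4,2)(W), (5,0)(W), all W → L
(5,3): only reaches (4,3)(W), (5,1)(W), (5,0)(W), all W → L
(6,0): only reaches (5,0)(W), which is W → L
(6,1): only reaches (5,1)(W), which is W → L
(6,7): only reaches (5,7)(W), (6,5)(W), (6,4)(W), (6,2)(W), all W → L
Every other cell has at least one move into one of the L cells above, so it is W.
L cells per row: a=0: 3, a=1: 2, a=2: 3, a=3: 2, a=4: 3, a=5: 2, a=6: 3; total 18.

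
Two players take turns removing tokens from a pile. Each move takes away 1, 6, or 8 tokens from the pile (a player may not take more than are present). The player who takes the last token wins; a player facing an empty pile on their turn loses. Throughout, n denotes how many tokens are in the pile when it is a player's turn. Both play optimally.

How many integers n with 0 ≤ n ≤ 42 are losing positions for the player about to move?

19

Work bottom-up. With no move the player to move loses. Otherwise the position is W if at least one move leads to an L position for the opponent, and L if every move leads to a W.
n=0: no move → L
n=1: reaches L-position 0 → W
n=2: only reaches 1(W), which is W → L
n=3: reaches L-position 2 → W
n=4: only reaches 3(W), which is W → L
n=5: reaches L-position 4 → W
n=6: reaches L-position 0 → W
n=7: only reaches 6(W), 1(W), all W → L
n=8: reaches L-position 7 → W
n=9: only reaches 8(W), 3(W), 1(W), all W → L
n=10: reaches L-position 9 → W
n=11: only reaches 10(W), 5(W), 3(W), all W → L
n=12: reaches L-position 11 → W
n=13: reaches L-position 7 → W
n=14: only reaches 13(W), 8(W), 6(W), all W → L
n=15: reaches L-position 14 → W
n=16: only reaches 15(W), 10(W), 8(W), all W → L
n=17: reaches L-position 16 → W
n=18: only reaches 17(W), 12(W), 10(W), all W → L
n=19: reaches L-position 18 → W
n=20: reaches L-position 14 → W
n=21: only reaches 20(W), 15(W), 13(W), all W → L
n=22: reaches L-position 21 → W
n=23: only reaches 22(W), 17(W), 15(W), all W → L
n=24: reaches L-position 23 → W
n=25: only reaches 24(W), 19(W), 17(W), all W → L
n=26: reaches L-position 25 → W
n=27: reaches L-position 21 → W
n=28: only reaches 27(W), 22(W), 20(W), all W → L
n=29: reaches L-position 28 → W
n=30: only reaches 29(W), 24(W), 22(W), all W → L
n=31: reaches L-position 30 → W
n=32: only reaches 31(W), 26(W), 24(W), all W → L
n=33: reaches L-position 32 → W
n=34: reaches L-position 28 → W
n=35: only reaches 34(W), 29(W), 27(W), all W → L
n=36: reaches L-position 35 → W
n=37: only reaches 36(W), 31(W), 29(W), all W → L
n=38: reaches L-position 37 → W
n=39: only reaches 38(W), 33(W), 31(W), all W → L
n=40: reaches L-position 39 → W
n=41: reaches L-position 35 → W
n=42: only reaches 41(W), 36(W), 34(W), all W → L
L entries with 0 ≤ n ≤ 42: n = 0, 2, 4, 7, 9, 11, 14, 16, 18, 21, 23, 25, 28, 30, 32, 35, 37, 39, 42; that makes 19.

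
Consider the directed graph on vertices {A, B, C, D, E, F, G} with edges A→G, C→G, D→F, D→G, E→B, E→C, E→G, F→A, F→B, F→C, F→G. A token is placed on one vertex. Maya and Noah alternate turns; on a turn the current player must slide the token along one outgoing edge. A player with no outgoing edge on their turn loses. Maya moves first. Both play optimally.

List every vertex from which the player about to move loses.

B, G

Build the W/L table. Terminal = L. A non-terminal position is W if it has a move to some L; otherwise it is L.
Every edge goes from a vertex to one that appears earlier in the order B, G, A, C, E, F, D, so processing vertices in that order labels each vertex after all of its successors.
B: no outgoing edge → L
G: no outgoing edge → L
A: W (go to G, an L position)
C: W (go to G, an L position)
E: W (go to G, an L position)
F: W (go to G, an L position)
D: W (go to G, an L position)
Reading off the rows marked L gives the requested list; there are 2 such vertices.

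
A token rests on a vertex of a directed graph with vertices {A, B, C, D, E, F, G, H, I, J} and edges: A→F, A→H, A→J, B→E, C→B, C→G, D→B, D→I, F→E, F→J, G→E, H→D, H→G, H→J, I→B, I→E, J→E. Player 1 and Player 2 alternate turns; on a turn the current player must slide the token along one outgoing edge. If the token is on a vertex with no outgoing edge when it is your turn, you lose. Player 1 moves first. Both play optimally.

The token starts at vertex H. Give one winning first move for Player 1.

Classify positions by backward induction: terminal positions (no move available) are L. From any other position, the mover wins iff some move reaches an L.
Every edge goes from a vertex to one that appears earlier in the order E, B, I, J, D, G, C, H, F, A, so processing vertices in that order labels each vertex after all of its successors.
E: no outgoing edge → L
B: →E(L), so W
I: →E(L), so W
J: →E(L), so W
D: →I(W), B(W) — all W, so L
G: →E(L), so W
C: →G(W), B(W) — all W, so L
H: →D(L), so W
F: →E(L), so W
A: →F(W), H(W), J(W) — all W, so L
From H, the L positions reachable in one move are: D.

Move to D.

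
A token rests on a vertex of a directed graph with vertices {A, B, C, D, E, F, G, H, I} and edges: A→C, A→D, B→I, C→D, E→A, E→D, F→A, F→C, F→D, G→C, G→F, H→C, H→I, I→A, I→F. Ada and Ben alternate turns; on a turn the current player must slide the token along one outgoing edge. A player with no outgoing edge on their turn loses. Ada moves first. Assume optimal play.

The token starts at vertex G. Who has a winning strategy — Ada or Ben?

Compute win/loss labels from the base case upward. A position with no move is L. Any other position is W if it can reach an L in one move, else L.
Every edge goes from a vertex to one that appears earlier in the order D, C, A, F, I, H, E, B, G, so processing vertices in that order labels each vertex after all of its successors.
D: no outgoing edge → L
C: W (go to D, an L position)
A: W (go to D, an L position)
F: W (go to D, an L position)
I: L (options F(W), A(W) are all W)
H: W (go to I, an L position)
E: W (go to D, an L position)
B: W (go to I, an L position)
G: L (options F(W), C(W) are all W)
Every move from G reaches a W position, so the mover loses.

Ben wins.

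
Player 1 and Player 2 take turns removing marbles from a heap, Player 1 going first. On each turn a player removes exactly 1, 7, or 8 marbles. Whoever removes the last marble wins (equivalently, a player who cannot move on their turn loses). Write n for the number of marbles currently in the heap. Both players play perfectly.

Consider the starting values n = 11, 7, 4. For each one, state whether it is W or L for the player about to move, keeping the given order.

11: W, 7: W, 4: L

Work bottom-up. With no move the player to move loses. Otherwise the position is W if at least one move leads to an L position for the opponent, and L if every move leads to a W.
n=0: no move → L
n=1: →0(L), so W
n=2: →1(W) only, which is W, so L
n=3: →2(L), so W
n=4: →3(W) only, which is W, so L
n=5: →4(L), so W
n=6: →5(W) only, which is W, so L
n=7: →6(L), so W
n=8: →0(L), so W
n=9: →2(L), so W
n=10: →2(L), so W
n=11: →4(L), so W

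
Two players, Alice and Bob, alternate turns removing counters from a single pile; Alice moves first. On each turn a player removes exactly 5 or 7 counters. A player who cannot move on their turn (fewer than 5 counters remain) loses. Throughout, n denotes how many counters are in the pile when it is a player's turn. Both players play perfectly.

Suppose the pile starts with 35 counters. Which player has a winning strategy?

Alice wins.

Use the standard recursion: the mover loses at a terminal position; elsewhere, the mover wins exactly when some move hands the opponent an L position.
n=0: no move → L
n=1: no move → L
n=2: no move → L
n=3: no move → L
n=4: no move → L
n=5: reaches L-position 0 → W
n=6: reaches L-position 1 → W
n=7: reaches L-position 2 → W
n=8: reaches L-position 3 → W
n=9: reaches L-position 4 → W
n=10: reaches L-position 3 → W
n=11: reaches L-position 4 → W
n=12: only reaches 7(W), 5(W), all W → L
n=13: only reaches 8(W), 6(W), all W → L
n=14: only reaches 9(W), 7(W), all W → L
n=15: only reaches 10(W), 8(W), all W → L
n=16: only reaches 11(W), 9(W), all W → L
n=17: reaches L-position 12 → W
n=18: reaches L-position 13 → W
n=19: reaches L-position 14 → W
n=20: reaches L-position 15 → W
n=21: reaches L-position 16 → W
n=22: reaches L-position 15 → W
n=23: reaches L-position 16 → W
n=24: only reaches 19(W), 17(W), all W → L
n=25: only reaches 20(W), 18(W), all W → L
n=26: only reaches 21(W), 19(W), all W → L
n=27: only reaches 22(W), 20(W), all W → L
n=28: only reaches 23(W), 21(W), all W → L
n=29: reaches L-position 24 → W
n=30: reaches L-position 25 → W
n=31: reaches L-position 26 → W
n=32: reaches L-position 27 → W
n=33: reaches L-position 28 → W
n=34: reaches L-position 27 → W
n=35: reaches L-position 28 → W
The starting position 35 is W: Alice should remove 7, leaving 28, handing over an L position.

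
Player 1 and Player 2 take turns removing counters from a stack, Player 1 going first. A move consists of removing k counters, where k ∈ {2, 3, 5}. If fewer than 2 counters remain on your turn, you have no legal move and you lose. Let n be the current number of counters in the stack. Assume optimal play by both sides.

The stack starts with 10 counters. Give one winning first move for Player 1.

Classify positions by backward induction: terminal positions (no move available) are L. From any other position, the mover wins iff some move reaches an L.
n=0: no move → L
n=1: no move → L
n=2: can move to 0, which is L ⇒ W
n=3: can move to 1, which is L ⇒ W
n=4: can move to 1, which is L ⇒ W
n=5: can move to 0, which is L ⇒ W
n=6: can move to 1, which is L ⇒ W
n=7: moves to 5(W), 4(W), 2(W); every one is W ⇒ L
n=8: moves to 6(W), 5(W), 3(W); every one is W ⇒ L
n=9: can move to 7, which is L ⇒ W
n=10: can move to 8, which is L ⇒ W
From 10, the L positions reachable in one move are: 8, 7. Any move reaching one of these is winning.

Remove 2, leaving 8.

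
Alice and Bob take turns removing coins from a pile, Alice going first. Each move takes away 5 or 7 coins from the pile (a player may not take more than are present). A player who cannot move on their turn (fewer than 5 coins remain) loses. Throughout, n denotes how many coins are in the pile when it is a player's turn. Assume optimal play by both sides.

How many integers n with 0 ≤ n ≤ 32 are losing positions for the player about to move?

15

Use the standard recursion: the mover loses at a terminal position; elsewhere, the mover wins exactly when some move hands the opponent an L position.
n=0: no move → L
n=1: no move → L
n=2: no move → L
n=3: no move → L
n=4: no move → L
n=5: reaches L-position 0 → W
n=6: reaches L-position 1 → W
n=7: reaches L-position 2 → W
n=8: reaches L-position 3 → W
n=9: reaches L-position 4 → W
n=10: reaches L-position 3 → W
n=11: reaches L-position 4 → W
n=12: only reaches 7(W), 5(W), all W → L
n=13: only reaches 8(W), 6(W), all W → L
n=14: only reaches 9(W), 7(W), all W → L
n=15: only reaches 10(W), 8(W), all W → L
n=16: only reaches 11(W), 9(W), all W → L
n=17: reaches L-position 12 → W
n=18: reaches L-position 13 → W
n=19: reaches L-position 14 → W
n=20: reaches L-position 15 → W
n=21: reaches L-position 16 → W
n=22: reaches L-position 15 → W
n=23: reaches L-position 16 → W
n=24: only reaches 19(W), 17(W), all W → L
n=25: only reaches 20(W), 18(W), all W → L
n=26: only reaches 21(W), 19(W), all W → L
n=27: only reaches 22(W), 20(W), all W → L
n=28: only reaches 23(W), 21(W), all W → L
n=29: reaches L-position 24 → W
n=30: reaches L-position 25 → W
n=31: reaches L-position 26 → W
n=32: reaches L-position 27 → W
L entries with 0 ≤ n ≤ 32: n = 0, 1, 2, 3, 4, 12, 13, 14, 15, 16, 24, 25, 26, 27, 28; that makes 15.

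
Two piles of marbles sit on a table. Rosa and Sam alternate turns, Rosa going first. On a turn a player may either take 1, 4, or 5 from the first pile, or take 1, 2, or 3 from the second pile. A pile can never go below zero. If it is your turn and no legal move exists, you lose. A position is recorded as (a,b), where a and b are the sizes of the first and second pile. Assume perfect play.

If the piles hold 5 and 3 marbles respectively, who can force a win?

Sam wins.

Label each position W (a win for the player to move) or L (a loss). A position with no legal move is L; any other position is W exactly when some move reaches an L, and L when every move reaches a W.
No move ever increases a pile, so every position that can arise here has a ≤ 5 and b ≤ 3; it is enough to label the cells with 0 ≤ a ≤ 5 and 0 ≤ b ≤ 3.
Every move lowers a or b (never raises either), so fill the grid row by row in increasing a, and left to right within a row: each cell's successors are then already labelled.
      b=0  b=1  b=2  b=3
a=0:    L    W    W    W
a=1:    W    L    W    W
a=2:    L    W    W    W
a=3:    W    L    W    W
a=4:    W    W    L    W
a=5:    W    W    W    L
Cells with no legal move (terminal, hence L): (0,0).
The remaining L cells, each justified by listing all of its moves:
(1,1): →(0,1)(W), (1,0)(W) — all W, so L
(2,0): →(1,0)(W) only, which is W, so L
(3,1): →(2,1)(W), (3,0)(W) — all W, so L
(4,2): →(3,2)(W), (0,2)(W), (4,1)(W), (4,0)(W) — all W, so L
(5,3): →(4,3)(W), (1,3)(W), (0,3)(W), (5,2)(W), (5,1)(W), (5,0)(W) — all W, so L
Every other cell has at least one move into one of the L cells above, so it is W.
Every move from (5,3) reaches a W position, so the mover loses.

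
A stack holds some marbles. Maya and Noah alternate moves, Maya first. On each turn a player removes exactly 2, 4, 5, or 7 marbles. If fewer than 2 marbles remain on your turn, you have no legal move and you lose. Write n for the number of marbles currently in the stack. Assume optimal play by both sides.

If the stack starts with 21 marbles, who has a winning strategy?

Work bottom-up. With no move the player to move loses. Otherwise the position is W if at least one move leads to an L position for the opponent, and L if every move leads to a W.
n=0: no move → L
n=1: no move → L
n=2: →0(L), so W
n=3: →1(L), so W
n=4: →0(L), so W
n=5: →1(L), so W
n=6: →1(L), so W
n=7: →0(L), so W
n=8: →1(L), so W
n=9: →7(W), 5(W), 4(W), 2(W) — all W, so L
n=10: →8(W), 6(W), 5(W), 3(W) — all W, so L
n=11: →9(L), so W
n=12: →10(L), so W
n=13: →9(L), so W
n=14: →10(L), so W
n=15: →10(L), so W
n=16: →9(L), so W
n=17: →10(L), so W
n=18: →16(W), 14(W), 13(W), 11(W) — all W, so L
n=19: →17(W), 15(W), 14(W), 12(W) — all W, so L
n=20: →18(L), so W
n=21: →19(L), so W
From 21 Maya can remove 2, leaving 19, reaching an L position.

Maya wins.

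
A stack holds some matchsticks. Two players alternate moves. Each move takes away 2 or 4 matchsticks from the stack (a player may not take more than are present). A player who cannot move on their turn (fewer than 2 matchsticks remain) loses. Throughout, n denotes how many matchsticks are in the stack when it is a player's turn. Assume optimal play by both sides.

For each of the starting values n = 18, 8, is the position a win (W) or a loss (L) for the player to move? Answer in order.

Use the standard recursion: the mover loses at a terminal position; elsewhere, the mover wins exactly when some move hands the opponent an L position.
n=0: no move → L
n=1: no move → L
n=2: W (go to 0, an L position)
n=3: W (go to 1, an L position)
n=4: W (go to 0, an L position)
n=5: W (go to 1, an L position)
n=6: L (options 4(W), 2(W) are all W)
n=7: L (options 5(W), 3(W) are all W)
n=8: W (go to 6, an L position)
n=9: W (go to 7, an L position)
n=10: W (go to 6, an L position)
n=11: W (go to 7, an L position)
n=12: L (options 10(W), 8(W) are all W)
n=13: L (options 11(W), 9(W) are all W)
n=14: W (go to 12, an L position)
n=15: W (go to 13, an L position)
n=16: W (go to 12, an L position)
n=17: W (go to 13, an L position)
n=18: L (options 16(W), 14(W) are all W)

18: L, 8: W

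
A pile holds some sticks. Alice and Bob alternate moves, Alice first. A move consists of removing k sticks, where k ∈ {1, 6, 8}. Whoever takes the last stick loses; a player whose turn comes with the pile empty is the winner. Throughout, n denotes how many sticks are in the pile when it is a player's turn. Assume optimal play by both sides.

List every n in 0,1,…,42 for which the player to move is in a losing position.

1, 3, 5, 8, 10, 12, 15, 17, 19, 22, 24, 26, 29, 31, 33, 36, 38, 40

Compute win/loss labels from the base case upward. A position with no move is W. Any other position is W if it can reach an L in one move, else L.
n=0: no move; the opponent has just taken the last stick and therefore loses → W
n=1: only reaches 0(W), which is W → L
n=2: reaches L-position 1 → W
n=3: only reaches 2(W), which is W → L
n=4: reaches L-position 3 → W
n=5: only reaches 4(W), which is W → L
n=6: reaches L-position 5 → W
n=7: reaches L-position 1 → W
n=8: only reaches 7(W), 2(W), 0(W), all W → L
n=9: reaches L-position 8 → W
n=10: only reaches 9(W), 4(W), 2(W), all W → L
n=11: reaches L-position 10 → W
n=12: only reaches 11(W), 6(W), 4(W), all W → L
n=13: reaches L-position 12 → W
n=14: reaches L-position 8 → W
n=15: only reaches 14(W), 9(W), 7(W), all W → L
n=16: reaches L-position 15 → W
n=17: only reaches 16(W), 11(W), 9(W), all W → L
n=18: reaches L-position 17 → W
n=19: only reaches 18(W), 13(W), 11(W), all W → L
n=20: reaches L-position 19 → W
n=21: reaches L-position 15 → W
n=22: only reaches 21(W), 16(W), 14(W), all W → L
n=23: reaches L-position 22 → W
n=24: only reaches 23(W), 18(W), 16(W), all W → L
n=25: reaches L-position 24 → W
n=26: only reaches 25(W), 20(W), 18(W), all W → L
n=27: reaches L-position 26 → W
n=28: reaches L-position 22 → W
n=29: only reaches 28(W), 23(W), 21(W), all W → L
n=30: reaches L-position 29 → W
n=31: only reaches 30(W), 25(W), 23(W), all W → L
n=32: reaches L-position 31 → W
n=33: only reaches 32(W), 27(W), 25(W), all W → L
n=34: reaches L-position 33 → W
n=35: reaches L-position 29 → W
n=36: only reaches 35(W), 30(W), 28(W), all W → L
n=37: reaches L-position 36 → W
n=38: only reaches 37(W), 32(W), 30(W), all W → L
n=39: reaches L-position 38 → W
n=40: only reaches 39(W), 34(W), 32(W), all W → L
n=41: reaches L-position 40 → W
n=42: reaches L-position 36 → W
The losing starting values of n are exactly the entries labelled L in this table (18 of them).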